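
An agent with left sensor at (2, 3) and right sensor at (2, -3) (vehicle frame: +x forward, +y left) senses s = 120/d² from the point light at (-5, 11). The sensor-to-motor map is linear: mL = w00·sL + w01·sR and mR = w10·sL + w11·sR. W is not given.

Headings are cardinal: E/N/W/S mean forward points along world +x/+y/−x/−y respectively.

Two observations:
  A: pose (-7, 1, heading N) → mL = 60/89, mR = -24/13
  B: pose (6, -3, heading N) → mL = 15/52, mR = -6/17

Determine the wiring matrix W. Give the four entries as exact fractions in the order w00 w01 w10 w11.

1/2 0 0 -1

obs A: pose=(-7,1,N) → sL=120/89, sR=24/13, mL=60/89, mR=-24/13
obs B: pose=(6,-3,N) → sL=15/26, sR=6/17, mL=15/52, mR=-6/17
sensor matrix S = [[120/89, 24/13], [15/26, 6/17]]; det S = -150660/255697
solve [mL_A; mL_B] = S·[w00; w01] and [mR_A; mR_B] = S·[w10; w11]:
  w00 = 1/2, w01 = 0, w10 = 0, w11 = -1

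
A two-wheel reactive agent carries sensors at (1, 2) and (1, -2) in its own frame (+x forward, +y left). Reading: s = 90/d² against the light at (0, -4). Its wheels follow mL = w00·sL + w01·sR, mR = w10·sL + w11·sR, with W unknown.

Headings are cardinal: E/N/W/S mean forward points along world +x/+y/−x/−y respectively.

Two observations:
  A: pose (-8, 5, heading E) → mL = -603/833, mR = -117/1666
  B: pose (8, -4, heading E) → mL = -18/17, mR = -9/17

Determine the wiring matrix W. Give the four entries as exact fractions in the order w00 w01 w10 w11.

-1/2 -1/2 -1 1/2

obs A: pose=(-8,5,E) → sL=9/17, sR=45/49, mL=-603/833, mR=-117/1666
obs B: pose=(8,-4,E) → sL=18/17, sR=18/17, mL=-18/17, mR=-9/17
sensor matrix S = [[9/17, 45/49], [18/17, 18/17]]; det S = -5832/14161
solve [mL_A; mL_B] = S·[w00; w01] and [mR_A; mR_B] = S·[w10; w11]:
  w00 = -1/2, w01 = -1/2, w10 = -1, w11 = 1/2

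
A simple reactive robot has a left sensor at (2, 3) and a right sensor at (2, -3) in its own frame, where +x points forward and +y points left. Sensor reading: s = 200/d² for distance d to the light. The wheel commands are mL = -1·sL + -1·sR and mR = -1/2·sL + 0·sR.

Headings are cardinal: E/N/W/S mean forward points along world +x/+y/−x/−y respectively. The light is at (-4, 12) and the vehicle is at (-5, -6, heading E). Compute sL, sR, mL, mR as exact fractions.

100/113 100/221 -33400/24973 -50/113

left sensor world pos  = (-3, -3); dL² = 226
right sensor world pos = (-3, -9); dR² = 442
sL = 200/226 = 100/113
sR = 200/442 = 100/221
mL = -1·sL + -1·sR = -33400/24973
mR = -1/2·sL + 0·sR = -50/113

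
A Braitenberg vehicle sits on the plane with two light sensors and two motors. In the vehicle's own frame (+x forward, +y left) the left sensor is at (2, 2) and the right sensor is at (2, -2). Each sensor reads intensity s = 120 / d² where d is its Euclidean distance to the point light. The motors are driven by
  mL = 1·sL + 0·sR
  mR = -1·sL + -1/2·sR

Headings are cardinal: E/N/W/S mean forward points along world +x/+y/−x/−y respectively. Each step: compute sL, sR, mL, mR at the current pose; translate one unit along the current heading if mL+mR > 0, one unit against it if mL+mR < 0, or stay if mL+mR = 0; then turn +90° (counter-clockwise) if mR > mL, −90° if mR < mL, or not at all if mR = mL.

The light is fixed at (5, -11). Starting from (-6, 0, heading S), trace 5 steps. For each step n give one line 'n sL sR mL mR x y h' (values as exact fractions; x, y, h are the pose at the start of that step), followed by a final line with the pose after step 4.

0 20/27 12/25 20/27 -662/675 -6 0 S
1 120/269 24/73 120/269 -11988/19637 -6 1 W
2 6/17 6/13 6/17 -129/221 -5 1 N
3 120/233 24/29 120/233 -6276/6757 -5 0 E
4 20/27 12/25 20/27 -662/675 -6 0 S
final -6 1 W

n=0: pose=(-6,0,S); sL=20/27, sR=12/25; mL=20/27, mR=-662/675; mL+mR=-6/25 → advance -1; mR−mL=-1162/675 → turn -1·90°
n=1: pose=(-6,1,W); sL=120/269, sR=24/73; mL=120/269, mR=-11988/19637; mL+mR=-12/73 → advance -1; mR−mL=-20748/19637 → turn -1·90°
n=2: pose=(-5,1,N); sL=6/17, sR=6/13; mL=6/17, mR=-129/221; mL+mR=-3/13 → advance -1; mR−mL=-207/221 → turn -1·90°
n=3: pose=(-5,0,E); sL=120/233, sR=24/29; mL=120/233, mR=-6276/6757; mL+mR=-12/29 → advance -1; mR−mL=-9756/6757 → turn -1·90°
n=4: pose=(-6,0,S); sL=20/27, sR=12/25; mL=20/27, mR=-662/675; mL+mR=-6/25 → advance -1; mR−mL=-1162/675 → turn -1·90°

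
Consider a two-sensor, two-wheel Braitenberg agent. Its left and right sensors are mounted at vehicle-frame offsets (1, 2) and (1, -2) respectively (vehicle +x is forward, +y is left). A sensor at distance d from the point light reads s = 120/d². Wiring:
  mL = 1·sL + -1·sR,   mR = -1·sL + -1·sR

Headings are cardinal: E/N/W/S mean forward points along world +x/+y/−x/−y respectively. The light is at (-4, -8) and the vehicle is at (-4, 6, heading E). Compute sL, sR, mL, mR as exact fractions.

left sensor world pos  = (-3, 8); dL² = 257
right sensor world pos = (-3, 4); dR² = 145
sL = 120/257 = 120/257
sR = 120/145 = 24/29
mL = 1·sL + -1·sR = -2688/7453
mR = -1·sL + -1·sR = -9648/7453

120/257 24/29 -2688/7453 -9648/7453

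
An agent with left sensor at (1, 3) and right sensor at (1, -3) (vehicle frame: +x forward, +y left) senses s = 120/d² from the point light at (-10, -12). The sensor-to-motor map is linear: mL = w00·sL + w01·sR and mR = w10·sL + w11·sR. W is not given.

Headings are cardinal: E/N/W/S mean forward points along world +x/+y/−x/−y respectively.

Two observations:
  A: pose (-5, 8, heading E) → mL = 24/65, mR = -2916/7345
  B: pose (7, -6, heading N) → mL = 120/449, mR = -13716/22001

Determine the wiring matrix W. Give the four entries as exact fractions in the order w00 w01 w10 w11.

0 1 -1 -1/2

obs A: pose=(-5,8,E) → sL=24/113, sR=24/65, mL=24/65, mR=-2916/7345
obs B: pose=(7,-6,N) → sL=24/49, sR=120/449, mL=120/449, mR=-13716/22001
sensor matrix S = [[24/113, 24/65], [24/49, 120/449]]; det S = -20051712/161597345
solve [mL_A; mL_B] = S·[w00; w01] and [mR_A; mR_B] = S·[w10; w11]:
  w00 = 0, w01 = 1, w10 = -1, w11 = -1/2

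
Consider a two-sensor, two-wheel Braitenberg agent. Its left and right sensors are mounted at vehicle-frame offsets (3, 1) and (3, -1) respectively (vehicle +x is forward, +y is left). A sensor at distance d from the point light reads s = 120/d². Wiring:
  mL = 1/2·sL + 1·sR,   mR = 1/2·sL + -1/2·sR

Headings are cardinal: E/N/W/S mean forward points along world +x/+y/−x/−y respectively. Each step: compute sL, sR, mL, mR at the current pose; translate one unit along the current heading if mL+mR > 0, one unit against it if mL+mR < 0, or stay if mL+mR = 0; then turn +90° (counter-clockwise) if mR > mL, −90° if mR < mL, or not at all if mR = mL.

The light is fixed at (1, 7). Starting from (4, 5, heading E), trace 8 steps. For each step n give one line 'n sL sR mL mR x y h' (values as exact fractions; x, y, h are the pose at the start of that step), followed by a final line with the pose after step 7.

n=0: pose=(4,5,E); sL=120/37, sR=8/3; mL=476/111, mR=32/111; mL+mR=508/111 → advance +1; mR−mL=-4 → turn -1·90°
n=1: pose=(5,5,S); sL=12/5, sR=60/17; mL=402/85, mR=-48/85; mL+mR=354/85 → advance +1; mR−mL=-90/17 → turn -1·90°
n=2: pose=(5,4,W); sL=120/17, sR=24; mL=468/17, mR=-144/17; mL+mR=324/17 → advance +1; mR−mL=-36 → turn -1·90°
n=3: pose=(4,4,N); sL=30, sR=15/2; mL=45/2, mR=45/4; mL+mR=135/4 → advance +1; mR−mL=-45/4 → turn -1·90°
n=4: pose=(4,5,E); sL=120/37, sR=8/3; mL=476/111, mR=32/111; mL+mR=508/111 → advance +1; mR−mL=-4 → turn -1·90°
n=5: pose=(5,5,S); sL=12/5, sR=60/17; mL=402/85, mR=-48/85; mL+mR=354/85 → advance +1; mR−mL=-90/17 → turn -1·90°
n=6: pose=(5,4,W); sL=120/17, sR=24; mL=468/17, mR=-144/17; mL+mR=324/17 → advance +1; mR−mL=-36 → turn -1·90°
n=7: pose=(4,4,N); sL=30, sR=15/2; mL=45/2, mR=45/4; mL+mR=135/4 → advance +1; mR−mL=-45/4 → turn -1·90°

0 120/37 8/3 476/111 32/111 4 5 E
1 12/5 60/17 402/85 -48/85 5 5 S
2 120/17 24 468/17 -144/17 5 4 W
3 30 15/2 45/2 45/4 4 4 N
4 120/37 8/3 476/111 32/111 4 5 E
5 12/5 60/17 402/85 -48/85 5 5 S
6 120/17 24 468/17 -144/17 5 4 W
7 30 15/2 45/2 45/4 4 4 N
final 4 5 E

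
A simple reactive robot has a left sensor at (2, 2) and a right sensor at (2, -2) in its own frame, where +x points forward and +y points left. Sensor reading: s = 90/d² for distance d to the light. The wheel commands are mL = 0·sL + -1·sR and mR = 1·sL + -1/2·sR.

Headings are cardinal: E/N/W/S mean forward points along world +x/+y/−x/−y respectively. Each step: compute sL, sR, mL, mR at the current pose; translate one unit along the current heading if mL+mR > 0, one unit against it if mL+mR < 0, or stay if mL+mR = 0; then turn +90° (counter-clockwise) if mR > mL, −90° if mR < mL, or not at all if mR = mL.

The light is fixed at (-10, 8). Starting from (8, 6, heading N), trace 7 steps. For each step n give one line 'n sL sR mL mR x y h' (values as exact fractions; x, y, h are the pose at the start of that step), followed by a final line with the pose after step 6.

0 45/128 9/40 -9/40 153/640 8 6 N
1 18/53 90/257 -90/257 2241/13621 8 7 W
2 1/5 45/149 -45/149 73/1490 9 7 S
3 18/89 18/89 -18/89 9/89 9 8 E
4 9/26 45/202 -45/202 1233/5252 8 8 N
5 90/257 18/53 -18/53 2457/13621 8 9 W
6 45/221 9/29 -9/29 621/12818 9 9 S
final 9 10 E

n=0: pose=(8,6,N); sL=45/128, sR=9/40; mL=-9/40, mR=153/640; mL+mR=9/640 → advance +1; mR−mL=297/640 → turn +1·90°
n=1: pose=(8,7,W); sL=18/53, sR=90/257; mL=-90/257, mR=2241/13621; mL+mR=-2529/13621 → advance -1; mR−mL=7011/13621 → turn +1·90°
n=2: pose=(9,7,S); sL=1/5, sR=45/149; mL=-45/149, mR=73/1490; mL+mR=-377/1490 → advance -1; mR−mL=523/1490 → turn +1·90°
n=3: pose=(9,8,E); sL=18/89, sR=18/89; mL=-18/89, mR=9/89; mL+mR=-9/89 → advance -1; mR−mL=27/89 → turn +1·90°
n=4: pose=(8,8,N); sL=9/26, sR=45/202; mL=-45/202, mR=1233/5252; mL+mR=63/5252 → advance +1; mR−mL=2403/5252 → turn +1·90°
n=5: pose=(8,9,W); sL=90/257, sR=18/53; mL=-18/53, mR=2457/13621; mL+mR=-2169/13621 → advance -1; mR−mL=7083/13621 → turn +1·90°
n=6: pose=(9,9,S); sL=45/221, sR=9/29; mL=-9/29, mR=621/12818; mL+mR=-3357/12818 → advance -1; mR−mL=4599/12818 → turn +1·90°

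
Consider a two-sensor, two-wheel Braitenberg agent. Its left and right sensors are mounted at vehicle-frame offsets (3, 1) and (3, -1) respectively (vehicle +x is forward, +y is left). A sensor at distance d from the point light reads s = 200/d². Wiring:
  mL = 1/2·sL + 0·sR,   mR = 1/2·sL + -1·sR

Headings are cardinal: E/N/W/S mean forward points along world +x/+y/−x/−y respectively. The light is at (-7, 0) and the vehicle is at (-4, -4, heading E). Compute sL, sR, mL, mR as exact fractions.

40/9 200/61 20/9 -580/549

left sensor world pos  = (-1, -3); dL² = 45
right sensor world pos = (-1, -5); dR² = 61
sL = 200/45 = 40/9
sR = 200/61 = 200/61
mL = 1/2·sL + 0·sR = 20/9
mR = 1/2·sL + -1·sR = -580/549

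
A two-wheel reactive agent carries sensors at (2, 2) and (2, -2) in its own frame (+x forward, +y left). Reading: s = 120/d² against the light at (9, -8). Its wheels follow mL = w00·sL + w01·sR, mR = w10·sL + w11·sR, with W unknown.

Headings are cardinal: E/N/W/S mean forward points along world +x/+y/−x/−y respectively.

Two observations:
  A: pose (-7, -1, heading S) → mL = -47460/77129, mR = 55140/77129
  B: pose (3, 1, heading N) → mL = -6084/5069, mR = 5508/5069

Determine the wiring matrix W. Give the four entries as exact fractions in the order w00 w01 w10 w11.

obs A: pose=(-7,-1,S) → sL=120/221, sR=120/349, mL=-47460/77129, mR=55140/77129
obs B: pose=(3,1,N) → sL=24/37, sR=120/137, mL=-6084/5069, mR=5508/5069
sensor matrix S = [[120/221, 120/349], [24/37, 120/137]]; det S = 98749440/390966901
solve [mL_A; mL_B] = S·[w00; w01] and [mR_A; mR_B] = S·[w10; w11]:
  w00 = -1/2, w01 = -1, w10 = 1, w11 = 1/2

-1/2 -1 1 1/2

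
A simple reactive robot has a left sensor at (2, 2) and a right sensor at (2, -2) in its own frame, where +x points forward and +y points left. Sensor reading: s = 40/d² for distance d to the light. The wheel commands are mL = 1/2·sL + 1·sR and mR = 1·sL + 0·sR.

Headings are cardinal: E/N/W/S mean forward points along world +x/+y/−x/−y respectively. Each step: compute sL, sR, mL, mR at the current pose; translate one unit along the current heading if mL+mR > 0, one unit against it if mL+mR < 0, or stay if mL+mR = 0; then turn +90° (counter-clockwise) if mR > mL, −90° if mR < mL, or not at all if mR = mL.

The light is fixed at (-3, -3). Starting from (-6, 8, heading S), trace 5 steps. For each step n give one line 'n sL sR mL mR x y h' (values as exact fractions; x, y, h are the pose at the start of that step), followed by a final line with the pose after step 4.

0 20/41 20/53 1350/2173 20/41 -6 8 S
1 40/89 40/169 6940/15041 40/89 -6 7 W
2 2/9 10/37 127/333 2/9 -7 7 N
3 40/173 8/17 1724/2941 40/173 -7 8 E
4 20/41 20/53 1350/2173 20/41 -6 8 S
final -6 7 W

n=0: pose=(-6,8,S); sL=20/41, sR=20/53; mL=1350/2173, mR=20/41; mL+mR=2410/2173 → advance +1; mR−mL=-290/2173 → turn -1·90°
n=1: pose=(-6,7,W); sL=40/89, sR=40/169; mL=6940/15041, mR=40/89; mL+mR=13700/15041 → advance +1; mR−mL=-180/15041 → turn -1·90°
n=2: pose=(-7,7,N); sL=2/9, sR=10/37; mL=127/333, mR=2/9; mL+mR=67/111 → advance +1; mR−mL=-53/333 → turn -1·90°
n=3: pose=(-7,8,E); sL=40/173, sR=8/17; mL=1724/2941, mR=40/173; mL+mR=2404/2941 → advance +1; mR−mL=-1044/2941 → turn -1·90°
n=4: pose=(-6,8,S); sL=20/41, sR=20/53; mL=1350/2173, mR=20/41; mL+mR=2410/2173 → advance +1; mR−mL=-290/2173 → turn -1·90°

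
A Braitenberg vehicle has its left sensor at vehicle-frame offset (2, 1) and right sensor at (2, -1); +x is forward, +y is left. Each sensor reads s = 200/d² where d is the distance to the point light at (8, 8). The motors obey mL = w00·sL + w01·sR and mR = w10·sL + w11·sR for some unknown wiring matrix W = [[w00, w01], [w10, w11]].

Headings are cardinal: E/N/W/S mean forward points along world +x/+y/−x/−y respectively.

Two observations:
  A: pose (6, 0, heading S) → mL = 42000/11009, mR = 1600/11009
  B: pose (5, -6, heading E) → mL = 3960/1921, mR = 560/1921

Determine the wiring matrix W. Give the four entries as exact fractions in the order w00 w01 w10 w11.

obs A: pose=(6,0,S) → sL=200/101, sR=200/109, mL=42000/11009, mR=1600/11009
obs B: pose=(5,-6,E) → sL=20/17, sR=100/113, mL=3960/1921, mR=560/1921
sensor matrix S = [[200/101, 200/109], [20/17, 100/113]]; det S = -8592000/21148289
solve [mL_A; mL_B] = S·[w00; w01] and [mR_A; mR_B] = S·[w10; w11]:
  w00 = 1, w01 = 1, w10 = 1, w11 = -1

1 1 1 -1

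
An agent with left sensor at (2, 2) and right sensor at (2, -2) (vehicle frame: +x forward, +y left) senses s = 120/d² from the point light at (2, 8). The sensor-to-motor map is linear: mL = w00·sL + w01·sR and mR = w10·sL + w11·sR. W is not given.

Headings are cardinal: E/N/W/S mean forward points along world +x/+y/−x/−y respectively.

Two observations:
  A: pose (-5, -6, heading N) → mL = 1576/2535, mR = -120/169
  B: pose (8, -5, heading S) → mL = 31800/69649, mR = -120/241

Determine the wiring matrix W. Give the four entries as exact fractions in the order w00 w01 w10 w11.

1/2 1/2 0 -1

obs A: pose=(-5,-6,N) → sL=8/15, sR=120/169, mL=1576/2535, mR=-120/169
obs B: pose=(8,-5,S) → sL=120/289, sR=120/241, mL=31800/69649, mR=-120/241
sensor matrix S = [[8/15, 120/169], [120/289, 120/241]]; det S = -344576/11770681
solve [mL_A; mL_B] = S·[w00; w01] and [mR_A; mR_B] = S·[w10; w11]:
  w00 = 1/2, w01 = 1/2, w10 = 0, w11 = -1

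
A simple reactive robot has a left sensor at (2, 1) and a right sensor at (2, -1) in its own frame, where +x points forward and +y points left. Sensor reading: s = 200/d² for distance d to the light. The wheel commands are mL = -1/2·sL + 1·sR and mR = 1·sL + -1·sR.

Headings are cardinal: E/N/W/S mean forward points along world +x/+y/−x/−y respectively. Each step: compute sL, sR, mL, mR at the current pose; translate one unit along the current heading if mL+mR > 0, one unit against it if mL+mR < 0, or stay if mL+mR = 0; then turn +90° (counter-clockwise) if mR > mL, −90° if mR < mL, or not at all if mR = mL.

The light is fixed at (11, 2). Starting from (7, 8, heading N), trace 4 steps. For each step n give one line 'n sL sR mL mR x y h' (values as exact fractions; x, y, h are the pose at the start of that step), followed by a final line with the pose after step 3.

0 200/89 200/73 10500/6497 -3200/6497 7 8 N
1 50/17 5 60/17 -35/17 7 9 E
2 200/29 200/41 1700/1189 2400/1189 8 9 S
3 4 100/13 74/13 -48/13 8 8 E
final 9 8 S

n=0: pose=(7,8,N); sL=200/89, sR=200/73; mL=10500/6497, mR=-3200/6497; mL+mR=100/89 → advance +1; mR−mL=-13700/6497 → turn -1·90°
n=1: pose=(7,9,E); sL=50/17, sR=5; mL=60/17, mR=-35/17; mL+mR=25/17 → advance +1; mR−mL=-95/17 → turn -1·90°
n=2: pose=(8,9,S); sL=200/29, sR=200/41; mL=1700/1189, mR=2400/1189; mL+mR=100/29 → advance +1; mR−mL=700/1189 → turn +1·90°
n=3: pose=(8,8,E); sL=4, sR=100/13; mL=74/13, mR=-48/13; mL+mR=2 → advance +1; mR−mL=-122/13 → turn -1·90°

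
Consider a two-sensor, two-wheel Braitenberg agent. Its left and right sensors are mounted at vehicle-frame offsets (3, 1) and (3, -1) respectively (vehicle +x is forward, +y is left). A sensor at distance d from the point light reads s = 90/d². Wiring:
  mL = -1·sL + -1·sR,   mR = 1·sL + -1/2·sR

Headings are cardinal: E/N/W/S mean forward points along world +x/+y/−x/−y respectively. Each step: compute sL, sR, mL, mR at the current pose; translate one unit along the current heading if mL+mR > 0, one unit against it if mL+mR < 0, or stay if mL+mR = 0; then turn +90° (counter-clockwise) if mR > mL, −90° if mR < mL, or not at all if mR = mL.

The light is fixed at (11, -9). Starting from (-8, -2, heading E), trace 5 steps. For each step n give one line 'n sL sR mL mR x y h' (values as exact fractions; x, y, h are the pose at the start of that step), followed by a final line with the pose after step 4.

n=0: pose=(-8,-2,E); sL=9/32, sR=45/146; mL=-1377/2336, mR=297/2336; mL+mR=-135/292 → advance -1; mR−mL=837/1168 → turn +1·90°
n=1: pose=(-9,-2,N); sL=90/541, sR=90/461; mL=-90180/249401, mR=17145/249401; mL+mR=-135/461 → advance -1; mR−mL=107325/249401 → turn +1·90°
n=2: pose=(-9,-3,W); sL=45/277, sR=45/289; mL=-25470/80053, mR=13545/160106; mL+mR=-135/578 → advance -1; mR−mL=64485/160106 → turn +1·90°
n=3: pose=(-8,-3,S); sL=10/37, sR=90/409; mL=-7420/15133, mR=2425/15133; mL+mR=-135/409 → advance -1; mR−mL=9845/15133 → turn +1·90°
n=4: pose=(-8,-2,E); sL=9/32, sR=45/146; mL=-1377/2336, mR=297/2336; mL+mR=-135/292 → advance -1; mR−mL=837/1168 → turn +1·90°

0 9/32 45/146 -1377/2336 297/2336 -8 -2 E
1 90/541 90/461 -90180/249401 17145/249401 -9 -2 N
2 45/277 45/289 -25470/80053 13545/160106 -9 -3 W
3 10/37 90/409 -7420/15133 2425/15133 -8 -3 S
4 9/32 45/146 -1377/2336 297/2336 -8 -2 E
final -9 -2 N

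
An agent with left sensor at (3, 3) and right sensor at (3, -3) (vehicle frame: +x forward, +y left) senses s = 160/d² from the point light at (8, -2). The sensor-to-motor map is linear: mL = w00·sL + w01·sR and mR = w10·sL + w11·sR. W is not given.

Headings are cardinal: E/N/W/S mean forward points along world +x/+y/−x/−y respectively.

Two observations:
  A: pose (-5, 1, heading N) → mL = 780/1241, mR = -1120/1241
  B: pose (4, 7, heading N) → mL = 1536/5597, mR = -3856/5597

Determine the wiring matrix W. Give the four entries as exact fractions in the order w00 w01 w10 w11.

obs A: pose=(-5,1,N) → sL=40/73, sR=20/17, mL=780/1241, mR=-1120/1241
obs B: pose=(4,7,N) → sL=160/193, sR=32/29, mL=1536/5597, mR=-3856/5597
sensor matrix S = [[40/73, 20/17], [160/193, 32/29]]; det S = -2574720/6945877
solve [mL_A; mL_B] = S·[w00; w01] and [mR_A; mR_B] = S·[w10; w11]:
  w00 = -1, w01 = 1, w10 = 1/2, w11 = -1

-1 1 1/2 -1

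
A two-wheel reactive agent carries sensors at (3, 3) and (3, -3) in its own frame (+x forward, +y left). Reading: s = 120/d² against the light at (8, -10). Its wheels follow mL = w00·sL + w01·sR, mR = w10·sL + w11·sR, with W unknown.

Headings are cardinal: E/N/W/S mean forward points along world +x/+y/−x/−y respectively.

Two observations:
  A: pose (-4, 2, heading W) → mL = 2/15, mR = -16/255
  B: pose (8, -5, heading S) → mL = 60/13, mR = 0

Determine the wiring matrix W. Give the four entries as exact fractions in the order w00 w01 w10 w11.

0 1/2 -1/2 1/2

obs A: pose=(-4,2,W) → sL=20/51, sR=4/15, mL=2/15, mR=-16/255
obs B: pose=(8,-5,S) → sL=120/13, sR=120/13, mL=60/13, mR=0
sensor matrix S = [[20/51, 4/15], [120/13, 120/13]]; det S = 256/221
solve [mL_A; mL_B] = S·[w00; w01] and [mR_A; mR_B] = S·[w10; w11]:
  w00 = 0, w01 = 1/2, w10 = -1/2, w11 = 1/2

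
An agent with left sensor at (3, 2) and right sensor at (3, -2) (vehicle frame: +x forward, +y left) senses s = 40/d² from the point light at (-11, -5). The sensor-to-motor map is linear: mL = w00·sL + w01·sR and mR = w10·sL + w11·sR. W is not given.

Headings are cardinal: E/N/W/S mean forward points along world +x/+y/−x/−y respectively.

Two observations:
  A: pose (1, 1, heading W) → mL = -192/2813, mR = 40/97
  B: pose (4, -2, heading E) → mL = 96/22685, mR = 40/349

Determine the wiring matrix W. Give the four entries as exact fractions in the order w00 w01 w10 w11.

-1/2 1/2 1 0

obs A: pose=(1,1,W) → sL=40/97, sR=8/29, mL=-192/2813, mR=40/97
obs B: pose=(4,-2,E) → sL=40/349, sR=8/65, mL=96/22685, mR=40/349
sensor matrix S = [[40/97, 8/29], [40/349, 8/65]]; det S = 244224/12762581
solve [mL_A; mL_B] = S·[w00; w01] and [mR_A; mR_B] = S·[w10; w11]:
  w00 = -1/2, w01 = 1/2, w10 = 1, w11 = 0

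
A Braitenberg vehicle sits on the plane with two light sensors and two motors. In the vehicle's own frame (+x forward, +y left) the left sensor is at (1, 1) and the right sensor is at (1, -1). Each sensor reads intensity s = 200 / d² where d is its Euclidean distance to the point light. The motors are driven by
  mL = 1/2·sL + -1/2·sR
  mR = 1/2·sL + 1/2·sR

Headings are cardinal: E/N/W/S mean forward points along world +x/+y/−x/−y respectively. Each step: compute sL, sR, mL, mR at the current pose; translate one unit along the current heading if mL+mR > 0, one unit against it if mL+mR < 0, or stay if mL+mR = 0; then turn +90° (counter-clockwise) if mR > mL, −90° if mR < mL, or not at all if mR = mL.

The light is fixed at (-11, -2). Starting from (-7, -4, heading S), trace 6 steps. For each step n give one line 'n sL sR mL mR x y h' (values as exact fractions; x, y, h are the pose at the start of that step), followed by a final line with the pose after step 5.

n=0: pose=(-7,-4,S); sL=100/17, sR=100/9; mL=-400/153, mR=1300/153; mL+mR=100/17 → advance +1; mR−mL=100/9 → turn +1·90°
n=1: pose=(-7,-5,E); sL=200/29, sR=200/41; mL=1200/1189, mR=7000/1189; mL+mR=200/29 → advance +1; mR−mL=200/41 → turn +1·90°
n=2: pose=(-6,-5,N); sL=10, sR=5; mL=5/2, mR=15/2; mL+mR=10 → advance +1; mR−mL=5 → turn +1·90°
n=3: pose=(-6,-4,W); sL=8, sR=200/17; mL=-32/17, mR=168/17; mL+mR=8 → advance +1; mR−mL=200/17 → turn +1·90°
n=4: pose=(-7,-4,S); sL=100/17, sR=100/9; mL=-400/153, mR=1300/153; mL+mR=100/17 → advance +1; mR−mL=100/9 → turn +1·90°
n=5: pose=(-7,-5,E); sL=200/29, sR=200/41; mL=1200/1189, mR=7000/1189; mL+mR=200/29 → advance +1; mR−mL=200/41 → turn +1·90°

0 100/17 100/9 -400/153 1300/153 -7 -4 S
1 200/29 200/41 1200/1189 7000/1189 -7 -5 E
2 10 5 5/2 15/2 -6 -5 N
3 8 200/17 -32/17 168/17 -6 -4 W
4 100/17 100/9 -400/153 1300/153 -7 -4 S
5 200/29 200/41 1200/1189 7000/1189 -7 -5 E
final -6 -5 N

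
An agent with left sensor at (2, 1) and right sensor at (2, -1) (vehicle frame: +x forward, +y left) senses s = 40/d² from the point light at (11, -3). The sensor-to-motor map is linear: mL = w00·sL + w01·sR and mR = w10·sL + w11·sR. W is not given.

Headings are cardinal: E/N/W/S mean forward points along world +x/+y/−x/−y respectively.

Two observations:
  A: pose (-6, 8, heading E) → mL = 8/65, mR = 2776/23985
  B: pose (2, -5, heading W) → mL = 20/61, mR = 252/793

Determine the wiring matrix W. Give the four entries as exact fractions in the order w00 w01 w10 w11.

0 1 1/2 1/2

obs A: pose=(-6,8,E) → sL=40/369, sR=8/65, mL=8/65, mR=2776/23985
obs B: pose=(2,-5,W) → sL=4/13, sR=20/61, mL=20/61, mR=252/793
sensor matrix S = [[40/369, 8/65], [4/13, 20/61]]; det S = -44288/19020105
solve [mL_A; mL_B] = S·[w00; w01] and [mR_A; mR_B] = S·[w10; w11]:
  w00 = 0, w01 = 1, w10 = 1/2, w11 = 1/2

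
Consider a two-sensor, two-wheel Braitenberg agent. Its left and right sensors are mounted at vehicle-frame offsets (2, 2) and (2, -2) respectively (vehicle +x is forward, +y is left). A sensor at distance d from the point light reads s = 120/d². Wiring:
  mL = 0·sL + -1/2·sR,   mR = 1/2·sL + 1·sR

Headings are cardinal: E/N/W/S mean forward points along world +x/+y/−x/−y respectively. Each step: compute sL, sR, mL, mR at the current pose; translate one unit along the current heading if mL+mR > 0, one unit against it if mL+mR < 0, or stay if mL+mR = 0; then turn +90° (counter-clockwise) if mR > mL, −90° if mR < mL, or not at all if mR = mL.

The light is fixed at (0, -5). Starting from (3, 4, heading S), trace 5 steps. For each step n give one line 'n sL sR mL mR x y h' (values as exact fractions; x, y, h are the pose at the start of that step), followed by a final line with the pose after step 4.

n=0: pose=(3,4,S); sL=60/37, sR=12/5; mL=-6/5, mR=594/185; mL+mR=372/185 → advance +1; mR−mL=816/185 → turn +1·90°
n=1: pose=(3,3,E); sL=24/25, sR=120/61; mL=-60/61, mR=3732/1525; mL+mR=2232/1525 → advance +1; mR−mL=5232/1525 → turn +1·90°
n=2: pose=(4,3,N); sL=15/13, sR=15/17; mL=-15/34, mR=645/442; mL+mR=225/221 → advance +1; mR−mL=420/221 → turn +1·90°
n=3: pose=(4,4,W); sL=120/53, sR=24/25; mL=-12/25, mR=2772/1325; mL+mR=2136/1325 → advance +1; mR−mL=3408/1325 → turn +1·90°
n=4: pose=(3,4,S); sL=60/37, sR=12/5; mL=-6/5, mR=594/185; mL+mR=372/185 → advance +1; mR−mL=816/185 → turn +1·90°

0 60/37 12/5 -6/5 594/185 3 4 S
1 24/25 120/61 -60/61 3732/1525 3 3 E
2 15/13 15/17 -15/34 645/442 4 3 N
3 120/53 24/25 -12/25 2772/1325 4 4 W
4 60/37 12/5 -6/5 594/185 3 4 S
final 3 3 E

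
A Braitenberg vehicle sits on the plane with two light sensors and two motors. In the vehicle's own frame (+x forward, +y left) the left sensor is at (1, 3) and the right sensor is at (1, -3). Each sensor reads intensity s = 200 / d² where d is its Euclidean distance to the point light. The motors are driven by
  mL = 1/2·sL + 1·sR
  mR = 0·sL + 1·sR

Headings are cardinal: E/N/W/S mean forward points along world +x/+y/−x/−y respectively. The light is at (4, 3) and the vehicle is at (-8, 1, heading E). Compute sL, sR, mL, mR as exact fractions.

100/61 100/73 9750/4453 100/73

left sensor world pos  = (-7, 4); dL² = 122
right sensor world pos = (-7, -2); dR² = 146
sL = 200/122 = 100/61
sR = 200/146 = 100/73
mL = 1/2·sL + 1·sR = 9750/4453
mR = 0·sL + 1·sR = 100/73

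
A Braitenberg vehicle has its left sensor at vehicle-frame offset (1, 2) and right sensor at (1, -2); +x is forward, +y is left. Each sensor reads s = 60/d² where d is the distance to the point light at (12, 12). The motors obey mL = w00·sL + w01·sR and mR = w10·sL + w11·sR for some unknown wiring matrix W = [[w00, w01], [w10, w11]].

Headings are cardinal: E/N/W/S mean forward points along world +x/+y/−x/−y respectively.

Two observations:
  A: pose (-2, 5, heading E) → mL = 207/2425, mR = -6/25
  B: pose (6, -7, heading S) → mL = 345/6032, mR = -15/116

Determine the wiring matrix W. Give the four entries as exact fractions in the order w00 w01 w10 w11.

-1/2 1 0 -1

obs A: pose=(-2,5,E) → sL=30/97, sR=6/25, mL=207/2425, mR=-6/25
obs B: pose=(6,-7,S) → sL=15/104, sR=15/116, mL=345/6032, mR=-15/116
sensor matrix S = [[30/97, 6/25], [15/104, 15/116]]; det S = 3933/731380
solve [mL_A; mL_B] = S·[w00; w01] and [mR_A; mR_B] = S·[w10; w11]:
  w00 = -1/2, w01 = 1, w10 = 0, w11 = -1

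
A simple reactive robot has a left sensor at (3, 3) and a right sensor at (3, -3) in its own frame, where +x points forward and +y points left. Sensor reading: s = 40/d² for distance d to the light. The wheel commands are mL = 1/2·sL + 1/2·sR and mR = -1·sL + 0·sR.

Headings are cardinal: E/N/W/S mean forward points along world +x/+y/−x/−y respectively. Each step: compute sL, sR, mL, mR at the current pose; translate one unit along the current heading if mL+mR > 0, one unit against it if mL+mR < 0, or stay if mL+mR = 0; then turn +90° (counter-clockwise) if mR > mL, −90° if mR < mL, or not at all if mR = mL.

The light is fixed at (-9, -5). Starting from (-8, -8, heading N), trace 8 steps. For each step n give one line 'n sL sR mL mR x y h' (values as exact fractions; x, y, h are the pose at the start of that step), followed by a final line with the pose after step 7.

n=0: pose=(-8,-8,N); sL=10, sR=5/2; mL=25/4, mR=-10; mL+mR=-15/4 → advance -1; mR−mL=-65/4 → turn -1·90°
n=1: pose=(-8,-9,E); sL=40/17, sR=8/13; mL=328/221, mR=-40/17; mL+mR=-192/221 → advance -1; mR−mL=-848/221 → turn -1·90°
n=2: pose=(-9,-9,S); sL=20/29, sR=20/29; mL=20/29, mR=-20/29; mL+mR=0 → advance +0; mR−mL=-40/29 → turn -1·90°
n=3: pose=(-9,-9,W); sL=20/29, sR=4; mL=68/29, mR=-20/29; mL+mR=48/29 → advance +1; mR−mL=-88/29 → turn -1·90°
n=4: pose=(-10,-9,N); sL=40/17, sR=8; mL=88/17, mR=-40/17; mL+mR=48/17 → advance +1; mR−mL=-128/17 → turn -1·90°
n=5: pose=(-10,-8,E); sL=10, sR=1; mL=11/2, mR=-10; mL+mR=-9/2 → advance -1; mR−mL=-31/2 → turn -1·90°
n=6: pose=(-11,-8,S); sL=40/37, sR=40/61; mL=1960/2257, mR=-40/37; mL+mR=-480/2257 → advance -1; mR−mL=-4400/2257 → turn -1·90°
n=7: pose=(-11,-7,W); sL=4/5, sR=20/13; mL=76/65, mR=-4/5; mL+mR=24/65 → advance +1; mR−mL=-128/65 → turn -1·90°

0 10 5/2 25/4 -10 -8 -8 N
1 40/17 8/13 328/221 -40/17 -8 -9 E
2 20/29 20/29 20/29 -20/29 -9 -9 S
3 20/29 4 68/29 -20/29 -9 -9 W
4 40/17 8 88/17 -40/17 -10 -9 N
5 10 1 11/2 -10 -10 -8 E
6 40/37 40/61 1960/2257 -40/37 -11 -8 S
7 4/5 20/13 76/65 -4/5 -11 -7 W
final -12 -7 N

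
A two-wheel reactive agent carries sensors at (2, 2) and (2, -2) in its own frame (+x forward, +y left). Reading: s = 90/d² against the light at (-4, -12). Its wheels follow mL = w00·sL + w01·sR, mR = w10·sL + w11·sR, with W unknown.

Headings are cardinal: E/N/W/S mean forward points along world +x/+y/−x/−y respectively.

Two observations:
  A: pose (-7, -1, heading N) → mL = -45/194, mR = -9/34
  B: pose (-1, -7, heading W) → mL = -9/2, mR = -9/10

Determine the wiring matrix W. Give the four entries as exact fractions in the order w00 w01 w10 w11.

-1/2 0 0 -1/2

obs A: pose=(-7,-1,N) → sL=45/97, sR=9/17, mL=-45/194, mR=-9/34
obs B: pose=(-1,-7,W) → sL=9, sR=9/5, mL=-9/2, mR=-9/10
sensor matrix S = [[45/97, 9/17], [9, 9/5]]; det S = -6480/1649
solve [mL_A; mL_B] = S·[w00; w01] and [mR_A; mR_B] = S·[w10; w11]:
  w00 = -1/2, w01 = 0, w10 = 0, w11 = -1/2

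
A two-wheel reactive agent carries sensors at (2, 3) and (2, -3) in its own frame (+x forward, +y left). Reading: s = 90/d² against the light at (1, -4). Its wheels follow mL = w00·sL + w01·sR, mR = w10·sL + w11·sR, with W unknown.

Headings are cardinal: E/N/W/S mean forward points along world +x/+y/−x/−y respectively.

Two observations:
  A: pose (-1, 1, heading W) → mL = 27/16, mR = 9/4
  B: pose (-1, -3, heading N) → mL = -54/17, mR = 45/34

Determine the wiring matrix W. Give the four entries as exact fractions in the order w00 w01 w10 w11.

1/2 -1/2 1/2 0

obs A: pose=(-1,1,W) → sL=9/2, sR=9/8, mL=27/16, mR=9/4
obs B: pose=(-1,-3,N) → sL=45/17, sR=9, mL=-54/17, mR=45/34
sensor matrix S = [[9/2, 9/8], [45/17, 9]]; det S = 5103/136
solve [mL_A; mL_B] = S·[w00; w01] and [mR_A; mR_B] = S·[w10; w11]:
  w00 = 1/2, w01 = -1/2, w10 = 1/2, w11 = 0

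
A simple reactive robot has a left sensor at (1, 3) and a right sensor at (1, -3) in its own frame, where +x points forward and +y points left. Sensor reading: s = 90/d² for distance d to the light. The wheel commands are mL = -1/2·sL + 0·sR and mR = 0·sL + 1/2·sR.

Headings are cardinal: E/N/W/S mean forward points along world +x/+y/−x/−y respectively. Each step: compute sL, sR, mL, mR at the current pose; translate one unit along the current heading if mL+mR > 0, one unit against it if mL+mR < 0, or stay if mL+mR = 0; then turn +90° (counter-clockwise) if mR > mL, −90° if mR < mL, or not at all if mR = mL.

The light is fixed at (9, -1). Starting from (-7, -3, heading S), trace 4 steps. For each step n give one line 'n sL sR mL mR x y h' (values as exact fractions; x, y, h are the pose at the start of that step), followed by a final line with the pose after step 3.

0 45/89 9/37 -45/178 9/74 -7 -3 S
1 90/229 90/241 -45/229 45/241 -7 -2 E
2 9/40 45/98 -9/80 45/196 -8 -2 N
3 10/37 10/37 -5/37 5/37 -8 -1 W
final -8 -1 S

n=0: pose=(-7,-3,S); sL=45/89, sR=9/37; mL=-45/178, mR=9/74; mL+mR=-432/3293 → advance -1; mR−mL=1233/3293 → turn +1·90°
n=1: pose=(-7,-2,E); sL=90/229, sR=90/241; mL=-45/229, mR=45/241; mL+mR=-540/55189 → advance -1; mR−mL=21150/55189 → turn +1·90°
n=2: pose=(-8,-2,N); sL=9/40, sR=45/98; mL=-9/80, mR=45/196; mL+mR=459/3920 → advance +1; mR−mL=1341/3920 → turn +1·90°
n=3: pose=(-8,-1,W); sL=10/37, sR=10/37; mL=-5/37, mR=5/37; mL+mR=0 → advance +0; mR−mL=10/37 → turn +1·90°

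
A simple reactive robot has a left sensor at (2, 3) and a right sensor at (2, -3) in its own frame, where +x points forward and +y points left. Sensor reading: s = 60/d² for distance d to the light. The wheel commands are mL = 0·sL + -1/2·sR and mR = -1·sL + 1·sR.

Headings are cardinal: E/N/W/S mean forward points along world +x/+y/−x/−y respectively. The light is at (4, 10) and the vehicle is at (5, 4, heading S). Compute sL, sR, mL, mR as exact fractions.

3/4 15/17 -15/34 9/68

left sensor world pos  = (8, 2); dL² = 80
right sensor world pos = (2, 2); dR² = 68
sL = 60/80 = 3/4
sR = 60/68 = 15/17
mL = 0·sL + -1/2·sR = -15/34
mR = -1·sL + 1·sR = 9/68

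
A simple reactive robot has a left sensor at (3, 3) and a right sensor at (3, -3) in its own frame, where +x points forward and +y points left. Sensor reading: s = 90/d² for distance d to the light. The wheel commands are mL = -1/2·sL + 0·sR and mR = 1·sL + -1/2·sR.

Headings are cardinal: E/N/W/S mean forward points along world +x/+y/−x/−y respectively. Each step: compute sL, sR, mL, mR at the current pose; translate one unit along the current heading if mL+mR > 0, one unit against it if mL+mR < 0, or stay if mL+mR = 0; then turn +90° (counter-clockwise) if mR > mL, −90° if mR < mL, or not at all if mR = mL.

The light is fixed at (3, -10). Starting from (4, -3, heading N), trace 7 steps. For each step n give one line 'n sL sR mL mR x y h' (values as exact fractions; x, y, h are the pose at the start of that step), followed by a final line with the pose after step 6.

n=0: pose=(4,-3,N); sL=45/52, sR=45/58; mL=-45/104, mR=180/377; mL+mR=135/3016 → advance +1; mR−mL=2745/3016 → turn +1·90°
n=1: pose=(4,-2,W); sL=90/29, sR=18/25; mL=-45/29, mR=1989/725; mL+mR=864/725 → advance +1; mR−mL=3114/725 → turn +1·90°
n=2: pose=(3,-2,S); sL=45/17, sR=45/17; mL=-45/34, mR=45/34; mL+mR=0 → advance +0; mR−mL=45/17 → turn +1·90°
n=3: pose=(3,-2,E); sL=9/13, sR=45/17; mL=-9/26, mR=-279/442; mL+mR=-216/221 → advance -1; mR−mL=-63/221 → turn -1·90°
n=4: pose=(2,-2,S); sL=90/29, sR=90/41; mL=-45/29, mR=2385/1189; mL+mR=540/1189 → advance +1; mR−mL=4230/1189 → turn +1·90°
n=5: pose=(2,-3,E); sL=45/52, sR=9/2; mL=-45/104, mR=-18/13; mL+mR=-189/104 → advance -1; mR−mL=-99/104 → turn -1·90°
n=6: pose=(1,-3,S); sL=90/17, sR=90/41; mL=-45/17, mR=2925/697; mL+mR=1080/697 → advance +1; mR−mL=4770/697 → turn +1·90°

0 45/52 45/58 -45/104 180/377 4 -3 N
1 90/29 18/25 -45/29 1989/725 4 -2 W
2 45/17 45/17 -45/34 45/34 3 -2 S
3 9/13 45/17 -9/26 -279/442 3 -2 E
4 90/29 90/41 -45/29 2385/1189 2 -2 S
5 45/52 9/2 -45/104 -18/13 2 -3 E
6 90/17 90/41 -45/17 2925/697 1 -3 S
final 1 -4 E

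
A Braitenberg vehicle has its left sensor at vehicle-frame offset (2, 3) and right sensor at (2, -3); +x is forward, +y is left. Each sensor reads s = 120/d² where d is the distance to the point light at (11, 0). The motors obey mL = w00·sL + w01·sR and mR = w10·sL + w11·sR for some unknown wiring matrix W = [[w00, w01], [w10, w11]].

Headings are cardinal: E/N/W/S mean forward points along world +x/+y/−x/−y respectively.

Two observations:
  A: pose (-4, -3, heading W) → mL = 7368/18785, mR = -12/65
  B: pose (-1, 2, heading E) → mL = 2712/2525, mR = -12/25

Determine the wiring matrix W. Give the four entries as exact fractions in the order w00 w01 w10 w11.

obs A: pose=(-4,-3,W) → sL=24/65, sR=120/289, mL=7368/18785, mR=-12/65
obs B: pose=(-1,2,E) → sL=24/25, sR=120/101, mL=2712/2525, mR=-12/25
sensor matrix S = [[24/65, 120/289], [24/25, 120/101]]; det S = 76032/1897285
solve [mL_A; mL_B] = S·[w00; w01] and [mR_A; mR_B] = S·[w10; w11]:
  w00 = 1/2, w01 = 1/2, w10 = -1/2, w11 = 0

1/2 1/2 -1/2 0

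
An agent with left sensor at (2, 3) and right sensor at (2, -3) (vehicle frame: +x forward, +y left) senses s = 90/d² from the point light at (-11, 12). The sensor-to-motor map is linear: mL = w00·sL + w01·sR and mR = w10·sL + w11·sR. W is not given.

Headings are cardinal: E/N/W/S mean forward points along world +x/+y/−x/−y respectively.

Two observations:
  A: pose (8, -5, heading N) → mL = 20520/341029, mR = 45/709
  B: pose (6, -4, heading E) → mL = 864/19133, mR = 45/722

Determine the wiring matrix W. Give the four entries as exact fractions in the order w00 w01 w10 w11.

obs A: pose=(8,-5,N) → sL=90/481, sR=90/709, mL=20520/341029, mR=45/709
obs B: pose=(6,-4,E) → sL=9/53, sR=45/361, mL=864/19133, mR=45/722
sensor matrix S = [[90/481, 90/709], [9/53, 45/361]]; det S = 11537640/6524907857
solve [mL_A; mL_B] = S·[w00; w01] and [mR_A; mR_B] = S·[w10; w11]:
  w00 = 1, w01 = -1, w10 = 0, w11 = 1/2

1 -1 0 1/2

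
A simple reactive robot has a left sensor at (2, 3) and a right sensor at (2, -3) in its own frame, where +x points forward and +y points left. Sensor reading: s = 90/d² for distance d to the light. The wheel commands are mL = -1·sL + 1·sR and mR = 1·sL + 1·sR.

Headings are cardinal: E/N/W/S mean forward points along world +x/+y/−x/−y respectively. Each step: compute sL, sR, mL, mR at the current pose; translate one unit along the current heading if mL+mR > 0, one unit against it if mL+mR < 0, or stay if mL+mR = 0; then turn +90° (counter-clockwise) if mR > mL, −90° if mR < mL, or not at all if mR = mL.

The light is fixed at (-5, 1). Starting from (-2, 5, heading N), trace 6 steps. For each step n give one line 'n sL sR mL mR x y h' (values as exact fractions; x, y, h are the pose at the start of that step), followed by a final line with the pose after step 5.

0 5/2 5/4 -5/4 15/4 -2 5 N
1 18 18/13 -216/13 252/13 -2 6 W
2 45/17 9 108/17 198/17 -3 6 S
3 18/13 90/17 864/221 1476/221 -3 5 E
4 5/2 5/4 -5/4 15/4 -2 5 N
5 18 18/13 -216/13 252/13 -2 6 W
final -3 6 S

n=0: pose=(-2,5,N); sL=5/2, sR=5/4; mL=-5/4, mR=15/4; mL+mR=5/2 → advance +1; mR−mL=5 → turn +1·90°
n=1: pose=(-2,6,W); sL=18, sR=18/13; mL=-216/13, mR=252/13; mL+mR=36/13 → advance +1; mR−mL=36 → turn +1·90°
n=2: pose=(-3,6,S); sL=45/17, sR=9; mL=108/17, mR=198/17; mL+mR=18 → advance +1; mR−mL=90/17 → turn +1·90°
n=3: pose=(-3,5,E); sL=18/13, sR=90/17; mL=864/221, mR=1476/221; mL+mR=180/17 → advance +1; mR−mL=36/13 → turn +1·90°
n=4: pose=(-2,5,N); sL=5/2, sR=5/4; mL=-5/4, mR=15/4; mL+mR=5/2 → advance +1; mR−mL=5 → turn +1·90°
n=5: pose=(-2,6,W); sL=18, sR=18/13; mL=-216/13, mR=252/13; mL+mR=36/13 → advance +1; mR−mL=36 → turn +1·90°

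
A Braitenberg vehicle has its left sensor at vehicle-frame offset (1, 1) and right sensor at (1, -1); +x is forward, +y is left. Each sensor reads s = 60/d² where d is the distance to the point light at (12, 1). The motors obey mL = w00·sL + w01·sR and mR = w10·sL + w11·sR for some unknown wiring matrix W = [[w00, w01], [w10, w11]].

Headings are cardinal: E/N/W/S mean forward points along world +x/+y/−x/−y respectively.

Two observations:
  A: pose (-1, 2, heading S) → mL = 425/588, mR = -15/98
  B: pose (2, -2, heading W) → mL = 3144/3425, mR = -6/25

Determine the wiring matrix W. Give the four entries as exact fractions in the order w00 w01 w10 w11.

1 1 0 -1/2

obs A: pose=(-1,2,S) → sL=5/12, sR=15/49, mL=425/588, mR=-15/98
obs B: pose=(2,-2,W) → sL=60/137, sR=12/25, mL=3144/3425, mR=-6/25
sensor matrix S = [[5/12, 15/49], [60/137, 12/25]]; det S = 2213/33565
solve [mL_A; mL_B] = S·[w00; w01] and [mR_A; mR_B] = S·[w10; w11]:
  w00 = 1, w01 = 1, w10 = 0, w11 = -1/2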